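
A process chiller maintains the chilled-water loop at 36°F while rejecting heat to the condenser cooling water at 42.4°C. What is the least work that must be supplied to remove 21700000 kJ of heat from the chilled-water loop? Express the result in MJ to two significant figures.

3200 MJ

In absolute terms T_C = 275.37 K and T_H = 315.55 K, so ΔT = 40.18 K.
The reversible limit is COP_R = T_C/ΔT = 6.854, so W_min = Q_C/COP = Q_C·ΔT/T_C.
W_min = 21700000 × 40.18/275.37 = 3166000 kJ = 3166 MJ.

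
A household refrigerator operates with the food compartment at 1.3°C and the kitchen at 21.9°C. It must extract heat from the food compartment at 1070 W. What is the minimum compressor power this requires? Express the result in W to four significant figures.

80.31 W

In absolute terms T_C = 274.45 K and T_H = 295.05 K, so ΔT = 20.60 K.
COP_Carnot = T_C/ΔT = 274.45/20.60 = 13.32.
Ẇ_min = Q̇/COP_Carnot = 1070/13.32 = 80.31 W.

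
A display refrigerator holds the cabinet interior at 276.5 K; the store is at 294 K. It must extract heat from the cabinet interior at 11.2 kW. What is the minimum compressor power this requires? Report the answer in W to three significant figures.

The reservoir spacing is ΔT = 294 − 276.5 = 17.50 K.
COP_Carnot = T_C/ΔT = 276.50/17.50 = 15.80.
Ẇ_min = Q̇/COP_Carnot = 11.20/15.80 = 0.7089 kW = 708.9 W.

709 W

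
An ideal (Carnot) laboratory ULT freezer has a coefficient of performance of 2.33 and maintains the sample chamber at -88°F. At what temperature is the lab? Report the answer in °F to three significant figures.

COP_R = T_C/(T_H − T_C) gives T_H − T_C = T_C/COP.
With T_C = 206.48 K, T_H = 206.48 × (1 + 1/2.33) = 295.10 K.
Converting, 295.10 K = 71.52°F.

71.5 °F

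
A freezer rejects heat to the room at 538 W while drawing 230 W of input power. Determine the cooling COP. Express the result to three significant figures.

The first law gives Q̇_H = Q̇_C + Ẇ, so the three rates are Q̇_C = 308.0, Q̇_H = 538.0, Ẇ = 230.0 W.
COP_R = Q̇_C/Ẇ = 308.0/230.0 = 1.339.

1.34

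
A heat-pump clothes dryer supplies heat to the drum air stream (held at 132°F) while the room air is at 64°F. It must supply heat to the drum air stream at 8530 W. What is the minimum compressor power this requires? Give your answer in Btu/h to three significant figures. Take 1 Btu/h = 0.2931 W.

3340 Btu/h

In absolute terms T_C = 290.93 K and T_H = 328.71 K, so ΔT = 37.78 K.
COP_Carnot = T_H/ΔT = 328.71/37.78 = 8.701.
Ẇ_min = Q̇/COP_Carnot = 8530/8.701 = 980.3 W = 3345 Btu/h.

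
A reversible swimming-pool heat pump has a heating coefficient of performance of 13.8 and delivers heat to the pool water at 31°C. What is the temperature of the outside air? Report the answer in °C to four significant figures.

8.960 °C

COP_HP = T_H/(T_H − T_C) gives T_H − T_C = T_H/COP.
With T_H = 304.15 K, T_C = 304.15 × (1 − 1/13.8) = 282.11 K.
Converting, 282.11 K = 8.96°C.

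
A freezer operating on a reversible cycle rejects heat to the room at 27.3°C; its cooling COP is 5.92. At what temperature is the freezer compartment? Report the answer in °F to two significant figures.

3.0 °F

For a Carnot refrigerator COP_R = T_C/(T_H − T_C), so T_C = COP·T_H/(1 + COP).
With T_H = 300.45 K, T_C = 5.92 × 300.45/6.920 = 257.03 K.
Converting, 257.03 K = 2.99°F.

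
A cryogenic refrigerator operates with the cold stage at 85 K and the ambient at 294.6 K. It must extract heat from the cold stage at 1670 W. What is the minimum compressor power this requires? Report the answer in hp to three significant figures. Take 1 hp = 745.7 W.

5.52 hp

The reservoir spacing is ΔT = 294.6 − 85 = 209.6 K.
COP_Carnot = T_C/ΔT = 85.00/209.6 = 0.4055.
Ẇ_min = Q̇/COP_Carnot = 1670/0.4055 = 4118 W = 5.522 hp.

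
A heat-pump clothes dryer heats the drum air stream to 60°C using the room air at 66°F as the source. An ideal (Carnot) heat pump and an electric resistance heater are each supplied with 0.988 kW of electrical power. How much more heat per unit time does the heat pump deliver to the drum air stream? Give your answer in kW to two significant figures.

7.0 kW

In absolute terms T_C = 292.04 K and T_H = 333.15 K, so ΔT = 41.11 K.
COP_Carnot = T_H/ΔT = 333.15/41.11 = 8.104.
The heat pump delivers Q̇_H = COP × Ẇ = 8.006 kW; the resistance heater delivers Ẇ = 0.9880 kW.
Extra = (COP − 1)·Ẇ = 7.018 kW.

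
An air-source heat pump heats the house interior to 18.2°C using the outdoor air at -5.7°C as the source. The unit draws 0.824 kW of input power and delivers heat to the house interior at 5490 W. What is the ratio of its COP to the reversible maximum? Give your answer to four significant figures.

0.5465

Converting, Q̇_H = 5490 W = 5.490 kW, so COP_actual = Q̇_H/Ẇ = 5.490/0.8240 = 6.663.
In absolute terms T_C = 267.45 K and T_H = 291.35 K, so ΔT = 23.90 K.
COP_Carnot = T_H/ΔT = 291.35/23.90 = 12.19.
η_II = COP_actual/COP_Carnot = 6.663/12.19 = 0.5465.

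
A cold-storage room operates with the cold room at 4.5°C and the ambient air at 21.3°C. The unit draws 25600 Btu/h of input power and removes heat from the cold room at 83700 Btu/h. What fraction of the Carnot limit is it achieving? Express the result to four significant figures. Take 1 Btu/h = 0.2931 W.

COP_actual = Q̇_C/Ẇ = 83700/25600 = 3.270.
In absolute terms T_C = 277.65 K and T_H = 294.45 K, so ΔT = 16.80 K.
COP_Carnot = T_C/ΔT = 277.65/16.80 = 16.53.
η_II = COP_actual/COP_Carnot = 3.270/16.53 = 0.1978.

0.1978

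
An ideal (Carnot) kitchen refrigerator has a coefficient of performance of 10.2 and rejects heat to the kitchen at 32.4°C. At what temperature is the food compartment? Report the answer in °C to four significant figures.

For a Carnot refrigerator COP_R = T_C/(T_H − T_C), so T_C = COP·T_H/(1 + COP).
With T_H = 305.55 K, T_C = 10.2 × 305.55/11.20 = 278.27 K.
Converting, 278.27 K = 5.12°C.

5.119 °C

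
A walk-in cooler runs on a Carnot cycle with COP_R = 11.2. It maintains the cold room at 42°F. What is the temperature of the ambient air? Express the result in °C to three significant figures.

COP_R = T_C/(T_H − T_C) gives T_H − T_C = T_C/COP.
With T_C = 278.71 K, T_H = 278.71 × (1 + 1/11.2) = 303.59 K.
Converting, 303.59 K = 30.44°C.

30.4 °C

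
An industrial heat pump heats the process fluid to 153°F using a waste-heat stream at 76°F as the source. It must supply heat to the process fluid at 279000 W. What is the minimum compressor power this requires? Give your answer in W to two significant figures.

35000 W

In absolute terms T_C = 297.59 K and T_H = 340.37 K, so ΔT = 42.78 K.
COP_Carnot = T_H/ΔT = 340.37/42.78 = 7.957.
Ẇ_min = Q̇/COP_Carnot = 279000/7.957 = 35060 W.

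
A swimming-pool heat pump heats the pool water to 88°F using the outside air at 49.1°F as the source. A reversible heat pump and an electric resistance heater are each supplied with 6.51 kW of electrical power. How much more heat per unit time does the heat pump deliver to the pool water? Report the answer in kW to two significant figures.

In absolute terms T_C = 282.65 K and T_H = 304.26 K, so ΔT = 21.61 K.
COP_Carnot = T_H/ΔT = 304.26/21.61 = 14.08.
The heat pump delivers Q̇_H = COP × Ẇ = 91.65 kW; the resistance heater delivers Ẇ = 6.510 kW.
Extra = (COP − 1)·Ẇ = 85.14 kW.

85 kW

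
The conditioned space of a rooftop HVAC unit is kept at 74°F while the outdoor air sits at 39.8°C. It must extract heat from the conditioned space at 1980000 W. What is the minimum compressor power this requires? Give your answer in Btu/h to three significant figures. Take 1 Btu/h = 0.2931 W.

375000 Btu/h

In absolute terms T_C = 296.48 K and T_H = 312.95 K, so ΔT = 16.47 K.
COP_Carnot = T_C/ΔT = 296.48/16.47 = 18.01.
Ẇ_min = Q̇/COP_Carnot = 1980000/18.01 = 110000 W = 375200 Btu/h.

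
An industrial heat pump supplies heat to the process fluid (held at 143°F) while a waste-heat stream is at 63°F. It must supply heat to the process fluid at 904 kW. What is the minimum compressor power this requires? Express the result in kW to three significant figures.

In absolute terms T_C = 290.37 K and T_H = 334.82 K, so ΔT = 44.44 K.
COP_Carnot = T_H/ΔT = 334.82/44.44 = 7.533.
Ẇ_min = Q̇/COP_Carnot = 904.0/7.533 = 120.0 kW.

120 kW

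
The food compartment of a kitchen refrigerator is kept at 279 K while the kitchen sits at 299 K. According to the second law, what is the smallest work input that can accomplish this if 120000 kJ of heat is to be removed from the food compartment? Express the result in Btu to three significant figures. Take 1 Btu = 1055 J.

The reservoir spacing is ΔT = 299 − 279 = 20.00 K.
The reversible limit is COP_R = T_C/ΔT = 13.95, so W_min = Q_C/COP = Q_C·ΔT/T_C.
W_min = 120000 × 20.00/279.00 = 8602 kJ = 8154 Btu.

8150 Btu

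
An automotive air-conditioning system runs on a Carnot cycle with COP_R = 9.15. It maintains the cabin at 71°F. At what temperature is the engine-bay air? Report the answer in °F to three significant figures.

129 °F

COP_R = T_C/(T_H − T_C) gives T_H − T_C = T_C/COP.
With T_C = 294.82 K, T_H = 294.82 × (1 + 1/9.15) = 327.04 K.
Converting, 327.04 K = 129.00°F.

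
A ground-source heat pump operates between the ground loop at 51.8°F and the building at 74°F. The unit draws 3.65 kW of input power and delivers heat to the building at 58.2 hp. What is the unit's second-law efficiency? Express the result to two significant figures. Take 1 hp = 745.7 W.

Converting, Q̇_H = 58.20 hp = 43.40 kW, so COP_actual = Q̇_H/Ẇ = 43.40/3.650 = 11.89.
In absolute terms T_C = 284.15 K and T_H = 296.48 K, so ΔT = 12.33 K.
COP_Carnot = T_H/ΔT = 296.48/12.33 = 24.04.
η_II = COP_actual/COP_Carnot = 11.89/24.04 = 0.4946.

0.49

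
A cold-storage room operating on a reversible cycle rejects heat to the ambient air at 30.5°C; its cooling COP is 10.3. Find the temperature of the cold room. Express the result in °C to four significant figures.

3.628 °C

For a Carnot refrigerator COP_R = T_C/(T_H − T_C), so T_C = COP·T_H/(1 + COP).
With T_H = 303.65 K, T_C = 10.3 × 303.65/11.30 = 276.78 K.
Converting, 276.78 K = 3.63°C.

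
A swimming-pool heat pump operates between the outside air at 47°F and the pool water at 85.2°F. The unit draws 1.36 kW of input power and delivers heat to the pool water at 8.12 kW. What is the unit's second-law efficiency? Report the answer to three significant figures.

COP_actual = Q̇_H/Ẇ = 8.120/1.360 = 5.971.
In absolute terms T_C = 281.48 K and T_H = 302.71 K, so ΔT = 21.22 K.
COP_Carnot = T_H/ΔT = 302.71/21.22 = 14.26.
η_II = COP_actual/COP_Carnot = 5.971/14.26 = 0.4186.

0.419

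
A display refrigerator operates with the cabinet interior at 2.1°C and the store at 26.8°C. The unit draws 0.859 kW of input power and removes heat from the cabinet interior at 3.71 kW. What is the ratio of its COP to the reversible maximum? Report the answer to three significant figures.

0.388

COP_actual = Q̇_C/Ẇ = 3.710/0.8590 = 4.319.
In absolute terms T_C = 275.25 K and T_H = 299.95 K, so ΔT = 24.70 K.
COP_Carnot = T_C/ΔT = 275.25/24.70 = 11.14.
η_II = COP_actual/COP_Carnot = 4.319/11.14 = 0.3876.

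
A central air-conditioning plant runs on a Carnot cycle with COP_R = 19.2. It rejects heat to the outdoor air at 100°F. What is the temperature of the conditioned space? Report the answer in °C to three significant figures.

22.4 °C

For a Carnot refrigerator COP_R = T_C/(T_H − T_C), so T_C = COP·T_H/(1 + COP).
With T_H = 310.93 K, T_C = 19.2 × 310.93/20.20 = 295.54 K.
Converting, 295.54 K = 22.39°C.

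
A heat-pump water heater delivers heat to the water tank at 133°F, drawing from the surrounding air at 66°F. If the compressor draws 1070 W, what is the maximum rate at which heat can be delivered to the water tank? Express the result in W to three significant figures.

9470 W

In absolute terms T_C = 292.04 K and T_H = 329.26 K, so ΔT = 37.22 K.
COP_Carnot = T_H/ΔT = 329.26/37.22 = 8.846.
Q̇_max = COP_Carnot × Ẇ = 8.846 × 1070 W = 9465 W.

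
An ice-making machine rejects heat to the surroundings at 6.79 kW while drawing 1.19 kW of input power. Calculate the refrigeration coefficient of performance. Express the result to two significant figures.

The first law gives Q̇_H = Q̇_C + Ẇ, so the three rates are Q̇_C = 5.600, Q̇_H = 6.790, Ẇ = 1.190 kW.
COP_R = Q̇_C/Ẇ = 5.600/1.190 = 4.706.

4.7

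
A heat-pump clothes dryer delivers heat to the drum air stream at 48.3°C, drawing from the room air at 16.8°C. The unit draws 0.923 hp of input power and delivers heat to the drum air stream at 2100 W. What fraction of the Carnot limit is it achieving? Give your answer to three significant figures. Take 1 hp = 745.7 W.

0.299

Converting, Q̇_H = 2100 W = 2.816 hp, so COP_actual = Q̇_H/Ẇ = 2.816/0.9230 = 3.051.
In absolute terms T_C = 289.95 K and T_H = 321.45 K, so ΔT = 31.50 K.
COP_Carnot = T_H/ΔT = 321.45/31.50 = 10.20.
η_II = COP_actual/COP_Carnot = 3.051/10.20 = 0.2990.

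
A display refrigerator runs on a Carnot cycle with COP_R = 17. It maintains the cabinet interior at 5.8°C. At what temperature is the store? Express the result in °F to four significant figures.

71.98 °F

COP_R = T_C/(T_H − T_C) gives T_H − T_C = T_C/COP.
With T_C = 278.95 K, T_H = 278.95 × (1 + 1/17) = 295.36 K.
Converting, 295.36 K = 71.98°F.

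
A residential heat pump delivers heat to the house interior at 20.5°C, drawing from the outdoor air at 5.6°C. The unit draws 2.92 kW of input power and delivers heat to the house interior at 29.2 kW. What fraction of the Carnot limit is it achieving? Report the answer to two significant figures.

0.51

COP_actual = Q̇_H/Ẇ = 29.20/2.920 = 10.00.
In absolute terms T_C = 278.75 K and T_H = 293.65 K, so ΔT = 14.90 K.
COP_Carnot = T_H/ΔT = 293.65/14.90 = 19.71.
η_II = COP_actual/COP_Carnot = 10.00/19.71 = 0.5074.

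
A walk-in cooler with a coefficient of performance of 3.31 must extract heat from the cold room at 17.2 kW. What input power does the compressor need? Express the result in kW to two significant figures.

5.2 kW

Ẇ = Q̇_C/COP = 17.20/3.31 = 5.196 kW.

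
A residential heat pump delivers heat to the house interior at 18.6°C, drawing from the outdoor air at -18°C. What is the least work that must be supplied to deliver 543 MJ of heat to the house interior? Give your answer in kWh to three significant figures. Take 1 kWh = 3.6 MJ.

18.9 kWh

In absolute terms T_C = 255.15 K and T_H = 291.75 K, so ΔT = 36.60 K.
The reversible limit is COP_HP = T_H/ΔT = 7.971, so W_min = Q_H/COP = Q_H·ΔT/T_H.
W_min = 543.0 × 36.60/291.75 = 68.12 MJ = 18.92 kWh.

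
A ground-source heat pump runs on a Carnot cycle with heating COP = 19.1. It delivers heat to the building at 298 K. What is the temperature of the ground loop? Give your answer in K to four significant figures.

COP_HP = T_H/(T_H − T_C) gives T_H − T_C = T_H/COP.
With T_H = 298.00 K, T_C = 298.00 × (1 − 1/19.1) = 282.40 K.

282.4 K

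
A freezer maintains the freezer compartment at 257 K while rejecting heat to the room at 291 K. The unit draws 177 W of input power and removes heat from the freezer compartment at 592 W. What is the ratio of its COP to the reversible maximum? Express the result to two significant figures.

COP_actual = Q̇_C/Ẇ = 592.0/177.0 = 3.345.
The reservoir spacing is ΔT = 291 − 257 = 34.00 K.
COP_Carnot = T_C/ΔT = 257.00/34.00 = 7.559.
η_II = COP_actual/COP_Carnot = 3.345/7.559 = 0.4425.

0.44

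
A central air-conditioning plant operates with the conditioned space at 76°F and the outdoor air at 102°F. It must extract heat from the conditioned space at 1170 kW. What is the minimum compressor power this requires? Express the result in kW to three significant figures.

56.8 kW

In absolute terms T_C = 297.59 K and T_H = 312.04 K, so ΔT = 14.44 K.
COP_Carnot = T_C/ΔT = 297.59/14.44 = 20.60.
Ẇ_min = Q̇/COP_Carnot = 1170/20.60 = 56.79 kW.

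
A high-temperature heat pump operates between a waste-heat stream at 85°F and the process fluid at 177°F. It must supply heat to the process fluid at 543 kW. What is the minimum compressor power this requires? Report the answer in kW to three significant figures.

78.5 kW

In absolute terms T_C = 302.59 K and T_H = 353.71 K, so ΔT = 51.11 K.
COP_Carnot = T_H/ΔT = 353.71/51.11 = 6.920.
Ẇ_min = Q̇/COP_Carnot = 543.0/6.920 = 78.46 kW.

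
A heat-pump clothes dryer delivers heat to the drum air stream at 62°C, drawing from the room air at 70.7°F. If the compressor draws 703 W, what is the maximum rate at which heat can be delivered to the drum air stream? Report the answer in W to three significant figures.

In absolute terms T_C = 294.65 K and T_H = 335.15 K, so ΔT = 40.50 K.
COP_Carnot = T_H/ΔT = 335.15/40.50 = 8.275.
Q̇_max = COP_Carnot × Ẇ = 8.275 × 703.0 W = 5818 W.

5820 W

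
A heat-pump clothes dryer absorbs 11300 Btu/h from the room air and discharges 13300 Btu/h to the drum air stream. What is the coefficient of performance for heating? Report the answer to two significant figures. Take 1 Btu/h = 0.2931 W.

6.7

The first law gives Q̇_H = Q̇_C + Ẇ, so the three rates are Q̇_C = 11300, Q̇_H = 13300, Ẇ = 2000 Btu/h.
COP_HP = Q̇_H/Ẇ = 13300/2000 = 6.650.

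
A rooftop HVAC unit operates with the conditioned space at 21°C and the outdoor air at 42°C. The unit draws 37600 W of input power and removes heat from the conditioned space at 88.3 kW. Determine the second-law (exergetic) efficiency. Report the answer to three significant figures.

0.168

Converting, Q̇_C = 88.30 kW = 88300 W, so COP_actual = Q̇_C/Ẇ = 88300/37600 = 2.348.
In absolute terms T_C = 294.15 K and T_H = 315.15 K, so ΔT = 21.00 K.
COP_Carnot = T_C/ΔT = 294.15/21.00 = 14.01.
η_II = COP_actual/COP_Carnot = 2.348/14.01 = 0.1677.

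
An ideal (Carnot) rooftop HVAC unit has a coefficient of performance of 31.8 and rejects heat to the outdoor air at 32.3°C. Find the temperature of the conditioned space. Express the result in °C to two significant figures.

For a Carnot refrigerator COP_R = T_C/(T_H − T_C), so T_C = COP·T_H/(1 + COP).
With T_H = 305.45 K, T_C = 31.8 × 305.45/32.80 = 296.14 K.
Converting, 296.14 K = 22.99°C.

23 °C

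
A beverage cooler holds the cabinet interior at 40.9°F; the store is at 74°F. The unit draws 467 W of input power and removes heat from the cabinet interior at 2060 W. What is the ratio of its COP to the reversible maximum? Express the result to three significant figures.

COP_actual = Q̇_C/Ẇ = 2060/467.0 = 4.411.
In absolute terms T_C = 278.09 K and T_H = 296.48 K, so ΔT = 18.39 K.
COP_Carnot = T_C/ΔT = 278.09/18.39 = 15.12.
η_II = COP_actual/COP_Carnot = 4.411/15.12 = 0.2917.

0.292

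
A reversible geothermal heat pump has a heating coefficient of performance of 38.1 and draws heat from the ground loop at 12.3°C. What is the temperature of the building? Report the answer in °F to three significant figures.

68.0 °F

COP_HP = T_H/(T_H − T_C) rearranges to T_H = COP·T_C/(COP − 1).
With T_C = 285.45 K, T_H = 38.1 × 285.45/37.10 = 293.14 K.
Converting, 293.14 K = 67.99°F.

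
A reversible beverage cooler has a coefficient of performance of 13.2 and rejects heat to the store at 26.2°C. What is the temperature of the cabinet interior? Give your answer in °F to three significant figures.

For a Carnot refrigerator COP_R = T_C/(T_H − T_C), so T_C = COP·T_H/(1 + COP).
With T_H = 299.35 K, T_C = 13.2 × 299.35/14.20 = 278.27 K.
Converting, 278.27 K = 41.21°F.

41.2 °F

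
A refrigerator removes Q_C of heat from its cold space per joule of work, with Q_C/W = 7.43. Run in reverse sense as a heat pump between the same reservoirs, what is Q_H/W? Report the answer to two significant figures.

8.4

The first law on one cycle gives Q_H = Q_C + W, so Q_H/W = Q_C/W + 1.
COP_HP = COP_R + 1 = 7.43 + 1 = 8.43.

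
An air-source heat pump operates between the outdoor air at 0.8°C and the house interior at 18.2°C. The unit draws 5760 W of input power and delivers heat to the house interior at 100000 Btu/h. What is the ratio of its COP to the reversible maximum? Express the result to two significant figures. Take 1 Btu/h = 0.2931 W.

0.30

Converting, Q̇_H = 100000 Btu/h = 29310 W, so COP_actual = Q̇_H/Ẇ = 29310/5760 = 5.089.
In absolute terms T_C = 273.95 K and T_H = 291.35 K, so ΔT = 17.40 K.
COP_Carnot = T_H/ΔT = 291.35/17.40 = 16.74.
η_II = COP_actual/COP_Carnot = 5.089/16.74 = 0.3039.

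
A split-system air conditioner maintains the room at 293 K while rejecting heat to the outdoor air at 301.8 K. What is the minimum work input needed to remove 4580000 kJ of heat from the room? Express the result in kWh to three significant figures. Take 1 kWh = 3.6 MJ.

38.2 kWh

The reservoir spacing is ΔT = 301.8 − 293 = 8.800 K.
The reversible limit is COP_R = T_C/ΔT = 33.30, so W_min = Q_C/COP = Q_C·ΔT/T_C.
W_min = 4580000 × 8.800/293.00 = 137600 kJ = 38.21 kWh.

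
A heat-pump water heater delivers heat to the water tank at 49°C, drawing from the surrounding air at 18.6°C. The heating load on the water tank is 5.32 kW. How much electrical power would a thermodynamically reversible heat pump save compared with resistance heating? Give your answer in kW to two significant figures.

In absolute terms T_C = 291.75 K and T_H = 322.15 K, so ΔT = 30.40 K.
COP_Carnot = T_H/ΔT = 322.15/30.40 = 10.60.
Resistance heating needs Ẇ_res = Q̇_H = 5.320 kW; the reversible heat pump needs only Ẇ_hp = Q̇_H/COP = 0.5020 kW.
Saving = 5.320 − 0.5020 = 4.818 kW.

4.8 kW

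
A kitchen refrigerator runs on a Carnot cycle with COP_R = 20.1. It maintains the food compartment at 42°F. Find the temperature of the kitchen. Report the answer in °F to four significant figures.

66.96 °F

COP_R = T_C/(T_H − T_C) gives T_H − T_C = T_C/COP.
With T_C = 278.71 K, T_H = 278.71 × (1 + 1/20.1) = 292.57 K.
Converting, 292.57 K = 66.96°F.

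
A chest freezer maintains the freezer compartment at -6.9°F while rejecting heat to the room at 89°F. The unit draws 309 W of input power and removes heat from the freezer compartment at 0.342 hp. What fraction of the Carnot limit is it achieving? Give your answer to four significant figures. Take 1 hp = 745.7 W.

Converting, Q̇_C = 0.3420 hp = 255.0 W, so COP_actual = Q̇_C/Ẇ = 255.0/309.0 = 0.8253.
In absolute terms T_C = 251.54 K and T_H = 304.82 K, so ΔT = 53.28 K.
COP_Carnot = T_C/ΔT = 251.54/53.28 = 4.721.
η_II = COP_actual/COP_Carnot = 0.8253/4.721 = 0.1748.

0.1748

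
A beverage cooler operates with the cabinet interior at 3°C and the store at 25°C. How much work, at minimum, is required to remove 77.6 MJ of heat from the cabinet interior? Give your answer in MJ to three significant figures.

In absolute terms T_C = 276.15 K and T_H = 298.15 K, so ΔT = 22.00 K.
The reversible limit is COP_R = T_C/ΔT = 12.55, so W_min = Q_C/COP = Q_C·ΔT/T_C.
W_min = 77.60 × 22.00/276.15 = 6.182 MJ.

6.18 MJ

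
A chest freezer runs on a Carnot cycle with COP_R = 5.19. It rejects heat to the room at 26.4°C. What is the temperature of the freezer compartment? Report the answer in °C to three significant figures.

-22.0 °C

For a Carnot refrigerator COP_R = T_C/(T_H − T_C), so T_C = COP·T_H/(1 + COP).
With T_H = 299.55 K, T_C = 5.19 × 299.55/6.190 = 251.16 K.
Converting, 251.16 K = -21.99°C.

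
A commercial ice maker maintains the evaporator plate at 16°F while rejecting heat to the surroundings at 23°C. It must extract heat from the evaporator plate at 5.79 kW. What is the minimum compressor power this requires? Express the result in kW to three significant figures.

0.699 kW

In absolute terms T_C = 264.26 K and T_H = 296.15 K, so ΔT = 31.89 K.
COP_Carnot = T_C/ΔT = 264.26/31.89 = 8.287.
Ẇ_min = Q̇/COP_Carnot = 5.790/8.287 = 0.6987 kW.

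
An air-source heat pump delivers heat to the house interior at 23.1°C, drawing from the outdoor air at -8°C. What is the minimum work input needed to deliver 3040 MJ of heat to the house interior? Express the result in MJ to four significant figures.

319.1 MJ

In absolute terms T_C = 265.15 K and T_H = 296.25 K, so ΔT = 31.10 K.
The reversible limit is COP_HP = T_H/ΔT = 9.526, so W_min = Q_H/COP = Q_H·ΔT/T_H.
W_min = 3040 × 31.10/296.25 = 319.1 MJ.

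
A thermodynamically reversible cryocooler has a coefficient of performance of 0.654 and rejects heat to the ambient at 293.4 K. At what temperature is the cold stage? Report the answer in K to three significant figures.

116 K

For a Carnot refrigerator COP_R = T_C/(T_H − T_C), so T_C = COP·T_H/(1 + COP).
With T_H = 293.40 K, T_C = 0.654 × 293.40/1.654 = 116.01 K.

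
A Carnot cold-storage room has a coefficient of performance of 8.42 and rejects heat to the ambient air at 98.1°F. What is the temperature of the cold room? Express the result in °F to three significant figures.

For a Carnot refrigerator COP_R = T_C/(T_H − T_C), so T_C = COP·T_H/(1 + COP).
With T_H = 309.87 K, T_C = 8.42 × 309.87/9.420 = 276.98 K.
Converting, 276.98 K = 38.89°F.

38.9 °F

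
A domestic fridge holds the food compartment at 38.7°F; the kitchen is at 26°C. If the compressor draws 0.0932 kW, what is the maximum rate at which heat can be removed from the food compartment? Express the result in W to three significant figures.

1160 W

In absolute terms T_C = 276.87 K and T_H = 299.15 K, so ΔT = 22.28 K.
COP_Carnot = T_C/ΔT = 276.87/22.28 = 12.43.
Q̇_max = COP_Carnot × Ẇ = 12.43 × 0.09320 kW = 1.158 kW = 1158 W.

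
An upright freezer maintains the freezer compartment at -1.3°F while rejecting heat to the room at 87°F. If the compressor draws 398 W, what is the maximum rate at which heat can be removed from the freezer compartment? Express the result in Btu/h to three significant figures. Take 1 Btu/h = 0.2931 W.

7050 Btu/h

In absolute terms T_C = 254.65 K and T_H = 303.71 K, so ΔT = 49.06 K.
COP_Carnot = T_C/ΔT = 254.65/49.06 = 5.191.
Q̇_max = COP_Carnot × Ẇ = 5.191 × 398.0 W = 2066 W = 7049 Btu/h.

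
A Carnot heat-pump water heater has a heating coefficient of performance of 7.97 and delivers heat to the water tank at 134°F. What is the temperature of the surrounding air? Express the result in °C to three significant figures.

15.3 °C

COP_HP = T_H/(T_H − T_C) gives T_H − T_C = T_H/COP.
With T_H = 329.82 K, T_C = 329.82 × (1 − 1/7.97) = 288.43 K.
Converting, 288.43 K = 15.28°C.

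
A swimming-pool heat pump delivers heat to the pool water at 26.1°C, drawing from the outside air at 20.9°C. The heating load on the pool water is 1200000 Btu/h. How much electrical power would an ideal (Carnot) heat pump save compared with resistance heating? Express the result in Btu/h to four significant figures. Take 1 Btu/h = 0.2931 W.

1179000 Btu/h

In absolute terms T_C = 294.05 K and T_H = 299.25 K, so ΔT = 5.200 K.
COP_Carnot = T_H/ΔT = 299.25/5.200 = 57.55.
Resistance heating needs Ẇ_res = Q̇_H = 1200000 Btu/h; the reversible heat pump needs only Ẇ_hp = Q̇_H/COP = 20850 Btu/h.
Saving = 1200000 − 20850 = 1179000 Btu/h.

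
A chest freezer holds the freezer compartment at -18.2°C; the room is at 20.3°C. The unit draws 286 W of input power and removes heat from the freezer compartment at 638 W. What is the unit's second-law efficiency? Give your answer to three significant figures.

COP_actual = Q̇_C/Ẇ = 638.0/286.0 = 2.231.
In absolute terms T_C = 254.95 K and T_H = 293.45 K, so ΔT = 38.50 K.
COP_Carnot = T_C/ΔT = 254.95/38.50 = 6.622.
η_II = COP_actual/COP_Carnot = 2.231/6.622 = 0.3369.

0.337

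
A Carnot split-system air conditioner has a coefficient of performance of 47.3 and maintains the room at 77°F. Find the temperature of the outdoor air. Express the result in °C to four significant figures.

31.30 °C

COP_R = T_C/(T_H − T_C) gives T_H − T_C = T_C/COP.
With T_C = 298.15 K, T_H = 298.15 × (1 + 1/47.3) = 304.45 K.
Converting, 304.45 K = 31.30°C.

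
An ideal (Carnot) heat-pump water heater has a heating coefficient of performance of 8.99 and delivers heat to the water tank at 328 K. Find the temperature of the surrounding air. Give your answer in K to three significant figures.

COP_HP = T_H/(T_H − T_C) gives T_H − T_C = T_H/COP.
With T_H = 328.00 K, T_C = 328.00 × (1 − 1/8.99) = 291.52 K.

292 K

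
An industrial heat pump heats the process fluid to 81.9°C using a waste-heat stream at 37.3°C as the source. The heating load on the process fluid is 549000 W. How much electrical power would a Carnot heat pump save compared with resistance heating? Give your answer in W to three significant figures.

480000 W

In absolute terms T_C = 310.45 K and T_H = 355.05 K, so ΔT = 44.60 K.
COP_Carnot = T_H/ΔT = 355.05/44.60 = 7.961.
Resistance heating needs Ẇ_res = Q̇_H = 549000 W; the reversible heat pump needs only Ẇ_hp = Q̇_H/COP = 68960 W.
Saving = 549000 − 68960 = 480000 W.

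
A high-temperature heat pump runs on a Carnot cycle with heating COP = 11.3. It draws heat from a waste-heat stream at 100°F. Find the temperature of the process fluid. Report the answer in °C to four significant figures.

67.96 °C

COP_HP = T_H/(T_H − T_C) rearranges to T_H = COP·T_C/(COP − 1).
With T_C = 310.93 K, T_H = 11.3 × 310.93/10.30 = 341.11 K.
Converting, 341.11 K = 67.96°C.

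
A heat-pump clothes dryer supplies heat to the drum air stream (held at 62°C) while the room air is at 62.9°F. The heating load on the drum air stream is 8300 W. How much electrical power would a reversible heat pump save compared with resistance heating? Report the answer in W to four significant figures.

In absolute terms T_C = 290.32 K and T_H = 335.15 K, so ΔT = 44.83 K.
COP_Carnot = T_H/ΔT = 335.15/44.83 = 7.475.
Resistance heating needs Ẇ_res = Q̇_H = 8300 W; the reversible heat pump needs only Ẇ_hp = Q̇_H/COP = 1110 W.
Saving = 8300 − 1110 = 7190 W.

7190 W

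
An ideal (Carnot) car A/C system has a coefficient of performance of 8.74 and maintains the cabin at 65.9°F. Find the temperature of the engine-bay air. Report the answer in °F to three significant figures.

126 °F

COP_R = T_C/(T_H − T_C) gives T_H − T_C = T_C/COP.
With T_C = 291.98 K, T_H = 291.98 × (1 + 1/8.74) = 325.39 K.
Converting, 325.39 K = 126.03°F.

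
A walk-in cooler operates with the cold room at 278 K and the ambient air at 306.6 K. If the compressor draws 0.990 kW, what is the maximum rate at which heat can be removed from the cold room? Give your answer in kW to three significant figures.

The reservoir spacing is ΔT = 306.6 − 278 = 28.60 K.
COP_Carnot = T_C/ΔT = 278.00/28.60 = 9.720.
Q̇_max = COP_Carnot × Ẇ = 9.720 × 0.9900 kW = 9.623 kW.

9.62 kW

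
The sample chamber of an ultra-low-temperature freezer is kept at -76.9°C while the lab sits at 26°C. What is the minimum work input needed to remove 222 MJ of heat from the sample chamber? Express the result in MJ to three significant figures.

In absolute terms T_C = 196.25 K and T_H = 299.15 K, so ΔT = 102.9 K.
The reversible limit is COP_R = T_C/ΔT = 1.907, so W_min = Q_C/COP = Q_C·ΔT/T_C.
W_min = 222.0 × 102.9/196.25 = 116.4 MJ.

116 MJ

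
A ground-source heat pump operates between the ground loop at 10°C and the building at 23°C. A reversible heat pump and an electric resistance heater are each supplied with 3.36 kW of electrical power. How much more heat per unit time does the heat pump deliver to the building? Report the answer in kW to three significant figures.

In absolute terms T_C = 283.15 K and T_H = 296.15 K, so ΔT = 13.00 K.
COP_Carnot = T_H/ΔT = 296.15/13.00 = 22.78.
The heat pump delivers Q̇_H = COP × Ẇ = 76.54 kW; the resistance heater delivers Ẇ = 3.360 kW.
Extra = (COP − 1)·Ẇ = 73.18 kW.

73.2 kW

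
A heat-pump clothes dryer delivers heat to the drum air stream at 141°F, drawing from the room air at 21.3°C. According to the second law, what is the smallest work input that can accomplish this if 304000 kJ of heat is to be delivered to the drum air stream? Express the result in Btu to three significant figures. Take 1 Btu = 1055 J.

In absolute terms T_C = 294.45 K and T_H = 333.71 K, so ΔT = 39.26 K.
The reversible limit is COP_HP = T_H/ΔT = 8.501, so W_min = Q_H/COP = Q_H·ΔT/T_H.
W_min = 304000 × 39.26/333.71 = 35760 kJ = 33900 Btu.

33900 Btu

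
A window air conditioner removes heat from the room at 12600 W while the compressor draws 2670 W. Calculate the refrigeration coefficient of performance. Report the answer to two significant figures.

4.7

The first law gives Q̇_H = Q̇_C + Ẇ, so the three rates are Q̇_C = 12600, Q̇_H = 15270, Ẇ = 2670 W.
COP_R = Q̇_C/Ẇ = 12600/2670 = 4.719.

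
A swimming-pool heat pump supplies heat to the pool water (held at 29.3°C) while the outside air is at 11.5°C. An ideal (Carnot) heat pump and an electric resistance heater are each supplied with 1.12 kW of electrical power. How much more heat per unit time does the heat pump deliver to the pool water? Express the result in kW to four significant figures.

17.91 kW

In absolute terms T_C = 284.65 K and T_H = 302.45 K, so ΔT = 17.80 K.
COP_Carnot = T_H/ΔT = 302.45/17.80 = 16.99.
The heat pump delivers Q̇_H = COP × Ẇ = 19.03 kW; the resistance heater delivers Ẇ = 1.120 kW.
Extra = (COP − 1)·Ẇ = 17.91 kW.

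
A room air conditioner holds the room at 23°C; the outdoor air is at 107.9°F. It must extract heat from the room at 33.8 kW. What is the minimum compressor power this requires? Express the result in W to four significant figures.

In absolute terms T_C = 296.15 K and T_H = 315.32 K, so ΔT = 19.17 K.
COP_Carnot = T_C/ΔT = 296.15/19.17 = 15.45.
Ẇ_min = Q̇/COP_Carnot = 33.80/15.45 = 2.188 kW = 2188 W.

2188 W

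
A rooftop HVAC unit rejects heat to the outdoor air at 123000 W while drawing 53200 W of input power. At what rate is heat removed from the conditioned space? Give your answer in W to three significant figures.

For a cyclic device the first law requires Q̇_H = Q̇_C + Ẇ.
Q̇_C = Q̇_H − Ẇ = 69800 W.

69800 W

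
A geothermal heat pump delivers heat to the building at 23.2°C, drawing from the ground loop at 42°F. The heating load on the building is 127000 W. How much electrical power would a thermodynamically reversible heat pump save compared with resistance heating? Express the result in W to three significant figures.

In absolute terms T_C = 278.71 K and T_H = 296.35 K, so ΔT = 17.64 K.
COP_Carnot = T_H/ΔT = 296.35/17.64 = 16.80.
Resistance heating needs Ẇ_res = Q̇_H = 127000 W; the reversible heat pump needs only Ẇ_hp = Q̇_H/COP = 7561 W.
Saving = 127000 − 7561 = 119400 W.

119000 W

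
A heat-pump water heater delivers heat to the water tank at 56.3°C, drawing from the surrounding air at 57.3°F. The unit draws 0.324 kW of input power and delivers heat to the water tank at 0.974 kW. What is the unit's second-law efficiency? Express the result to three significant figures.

0.385

COP_actual = Q̇_H/Ẇ = 0.9740/0.3240 = 3.006.
In absolute terms T_C = 287.21 K and T_H = 329.45 K, so ΔT = 42.24 K.
COP_Carnot = T_H/ΔT = 329.45/42.24 = 7.799.
η_II = COP_actual/COP_Carnot = 3.006/7.799 = 0.3855.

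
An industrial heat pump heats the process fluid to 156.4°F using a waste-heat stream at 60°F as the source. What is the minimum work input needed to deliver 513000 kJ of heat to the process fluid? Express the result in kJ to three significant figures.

80300 kJ

In absolute terms T_C = 288.71 K and T_H = 342.26 K, so ΔT = 53.56 K.
The reversible limit is COP_HP = T_H/ΔT = 6.391, so W_min = Q_H/COP = Q_H·ΔT/T_H.
W_min = 513000 × 53.56/342.26 = 80270 kJ.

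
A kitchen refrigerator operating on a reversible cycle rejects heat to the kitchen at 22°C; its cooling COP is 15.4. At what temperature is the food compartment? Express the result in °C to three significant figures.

4.00 °C

For a Carnot refrigerator COP_R = T_C/(T_H − T_C), so T_C = COP·T_H/(1 + COP).
With T_H = 295.15 K, T_C = 15.4 × 295.15/16.40 = 277.15 K.
Converting, 277.15 K = 4.00°C.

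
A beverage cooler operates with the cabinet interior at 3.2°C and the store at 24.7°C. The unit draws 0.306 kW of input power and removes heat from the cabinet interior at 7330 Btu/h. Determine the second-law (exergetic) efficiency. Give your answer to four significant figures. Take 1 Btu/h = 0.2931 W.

0.5462

Converting, Q̇_C = 7330 Btu/h = 2.148 kW, so COP_actual = Q̇_C/Ẇ = 2.148/0.3060 = 7.021.
In absolute terms T_C = 276.35 K and T_H = 297.85 K, so ΔT = 21.50 K.
COP_Carnot = T_C/ΔT = 276.35/21.50 = 12.85.
η_II = COP_actual/COP_Carnot = 7.021/12.85 = 0.5462.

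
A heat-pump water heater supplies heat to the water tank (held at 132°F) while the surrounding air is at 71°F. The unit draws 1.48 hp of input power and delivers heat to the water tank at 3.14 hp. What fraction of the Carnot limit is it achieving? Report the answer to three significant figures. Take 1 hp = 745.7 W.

0.219

COP_actual = Q̇_H/Ẇ = 3.140/1.480 = 2.122.
In absolute terms T_C = 294.82 K and T_H = 328.71 K, so ΔT = 33.89 K.
COP_Carnot = T_H/ΔT = 328.71/33.89 = 9.700.
η_II = COP_actual/COP_Carnot = 2.122/9.700 = 0.2187.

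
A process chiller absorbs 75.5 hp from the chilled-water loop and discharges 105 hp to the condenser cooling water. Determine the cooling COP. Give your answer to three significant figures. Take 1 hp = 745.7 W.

2.56

The first law gives Q̇_H = Q̇_C + Ẇ, so the three rates are Q̇_C = 75.50, Q̇_H = 105.0, Ẇ = 29.50 hp.
COP_R = Q̇_C/Ẇ = 75.50/29.50 = 2.559.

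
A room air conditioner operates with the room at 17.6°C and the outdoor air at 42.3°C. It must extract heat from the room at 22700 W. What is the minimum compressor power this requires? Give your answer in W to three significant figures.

In absolute terms T_C = 290.75 K and T_H = 315.45 K, so ΔT = 24.70 K.
COP_Carnot = T_C/ΔT = 290.75/24.70 = 11.77.
Ẇ_min = Q̇/COP_Carnot = 22700/11.77 = 1928 W.

1930 W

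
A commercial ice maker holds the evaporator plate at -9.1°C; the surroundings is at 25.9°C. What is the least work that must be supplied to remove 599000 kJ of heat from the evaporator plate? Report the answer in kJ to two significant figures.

In absolute terms T_C = 264.05 K and T_H = 299.05 K, so ΔT = 35.00 K.
The reversible limit is COP_R = T_C/ΔT = 7.544, so W_min = Q_C/COP = Q_C·ΔT/T_C.
W_min = 599000 × 35.00/264.05 = 79400 kJ.

79000 kJ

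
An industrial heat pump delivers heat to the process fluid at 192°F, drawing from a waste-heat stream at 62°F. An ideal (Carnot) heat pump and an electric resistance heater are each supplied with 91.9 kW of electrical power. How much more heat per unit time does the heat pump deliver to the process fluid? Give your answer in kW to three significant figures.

In absolute terms T_C = 289.82 K and T_H = 362.04 K, so ΔT = 72.22 K.
COP_Carnot = T_H/ΔT = 362.04/72.22 = 5.013.
The heat pump delivers Q̇_H = COP × Ẇ = 460.7 kW; the resistance heater delivers Ẇ = 91.90 kW.
Extra = (COP − 1)·Ẇ = 368.8 kW.

369 kW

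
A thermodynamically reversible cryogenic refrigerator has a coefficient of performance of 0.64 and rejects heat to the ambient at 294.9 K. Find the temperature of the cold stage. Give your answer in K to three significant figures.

115 K

For a Carnot refrigerator COP_R = T_C/(T_H − T_C), so T_C = COP·T_H/(1 + COP).
With T_H = 294.90 K, T_C = 0.64 × 294.90/1.640 = 115.08 K.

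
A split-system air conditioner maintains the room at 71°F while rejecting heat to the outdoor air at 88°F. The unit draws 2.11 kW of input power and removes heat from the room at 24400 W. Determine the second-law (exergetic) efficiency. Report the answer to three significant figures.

Converting, Q̇_C = 24400 W = 24.40 kW, so COP_actual = Q̇_C/Ẇ = 24.40/2.110 = 11.56.
In absolute terms T_C = 294.82 K and T_H = 304.26 K, so ΔT = 9.444 K.
COP_Carnot = T_C/ΔT = 294.82/9.444 = 31.22.
η_II = COP_actual/COP_Carnot = 11.56/31.22 = 0.3705.

0.370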